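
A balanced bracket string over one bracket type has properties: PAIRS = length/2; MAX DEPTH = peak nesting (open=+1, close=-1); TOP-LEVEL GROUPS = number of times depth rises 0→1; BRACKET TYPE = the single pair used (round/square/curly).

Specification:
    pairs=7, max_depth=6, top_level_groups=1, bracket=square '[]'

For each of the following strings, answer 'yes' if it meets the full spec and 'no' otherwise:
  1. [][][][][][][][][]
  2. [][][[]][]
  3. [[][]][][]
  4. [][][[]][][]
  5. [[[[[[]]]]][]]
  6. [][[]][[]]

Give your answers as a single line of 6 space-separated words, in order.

String 1 '[][][][][][][][][]': depth seq [1 0 1 0 1 0 1 0 1 0 1 0 1 0 1 0 1 0]
  -> pairs=9 depth=1 groups=9 -> no
String 2 '[][][[]][]': depth seq [1 0 1 0 1 2 1 0 1 0]
  -> pairs=5 depth=2 groups=4 -> no
String 3 '[[][]][][]': depth seq [1 2 1 2 1 0 1 0 1 0]
  -> pairs=5 depth=2 groups=3 -> no
String 4 '[][][[]][][]': depth seq [1 0 1 0 1 2 1 0 1 0 1 0]
  -> pairs=6 depth=2 groups=5 -> no
String 5 '[[[[[[]]]]][]]': depth seq [1 2 3 4 5 6 5 4 3 2 1 2 1 0]
  -> pairs=7 depth=6 groups=1 -> yes
String 6 '[][[]][[]]': depth seq [1 0 1 2 1 0 1 2 1 0]
  -> pairs=5 depth=2 groups=3 -> no

Answer: no no no no yes no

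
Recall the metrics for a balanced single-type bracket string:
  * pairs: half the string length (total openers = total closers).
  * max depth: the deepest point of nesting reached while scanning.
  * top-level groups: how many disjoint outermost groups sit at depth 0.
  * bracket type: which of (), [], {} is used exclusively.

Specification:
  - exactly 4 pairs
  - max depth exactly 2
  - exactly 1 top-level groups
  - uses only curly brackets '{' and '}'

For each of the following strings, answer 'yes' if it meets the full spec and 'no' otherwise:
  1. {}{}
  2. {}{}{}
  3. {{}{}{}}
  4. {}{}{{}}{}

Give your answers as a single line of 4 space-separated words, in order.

Answer: no no yes no

Derivation:
String 1 '{}{}': depth seq [1 0 1 0]
  -> pairs=2 depth=1 groups=2 -> no
String 2 '{}{}{}': depth seq [1 0 1 0 1 0]
  -> pairs=3 depth=1 groups=3 -> no
String 3 '{{}{}{}}': depth seq [1 2 1 2 1 2 1 0]
  -> pairs=4 depth=2 groups=1 -> yes
String 4 '{}{}{{}}{}': depth seq [1 0 1 0 1 2 1 0 1 0]
  -> pairs=5 depth=2 groups=4 -> no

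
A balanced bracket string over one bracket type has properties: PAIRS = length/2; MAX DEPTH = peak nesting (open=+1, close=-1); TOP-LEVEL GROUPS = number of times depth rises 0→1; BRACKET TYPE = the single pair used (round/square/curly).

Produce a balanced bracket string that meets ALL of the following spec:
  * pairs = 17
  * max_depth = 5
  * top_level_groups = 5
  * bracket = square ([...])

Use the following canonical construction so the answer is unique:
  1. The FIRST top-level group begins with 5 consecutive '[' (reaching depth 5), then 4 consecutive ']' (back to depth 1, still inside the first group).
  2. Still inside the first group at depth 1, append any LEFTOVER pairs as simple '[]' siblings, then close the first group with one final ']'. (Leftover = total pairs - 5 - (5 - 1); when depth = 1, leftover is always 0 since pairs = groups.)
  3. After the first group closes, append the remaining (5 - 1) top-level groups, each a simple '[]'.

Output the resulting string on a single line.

Spec: pairs=17 depth=5 groups=5
Leftover pairs = 17 - 5 - (5-1) = 8
First group: deep chain of depth 5 + 8 sibling pairs
Remaining 4 groups: simple '[]' each

Answer: [[[[[]]]][][][][][][][][]][][][][]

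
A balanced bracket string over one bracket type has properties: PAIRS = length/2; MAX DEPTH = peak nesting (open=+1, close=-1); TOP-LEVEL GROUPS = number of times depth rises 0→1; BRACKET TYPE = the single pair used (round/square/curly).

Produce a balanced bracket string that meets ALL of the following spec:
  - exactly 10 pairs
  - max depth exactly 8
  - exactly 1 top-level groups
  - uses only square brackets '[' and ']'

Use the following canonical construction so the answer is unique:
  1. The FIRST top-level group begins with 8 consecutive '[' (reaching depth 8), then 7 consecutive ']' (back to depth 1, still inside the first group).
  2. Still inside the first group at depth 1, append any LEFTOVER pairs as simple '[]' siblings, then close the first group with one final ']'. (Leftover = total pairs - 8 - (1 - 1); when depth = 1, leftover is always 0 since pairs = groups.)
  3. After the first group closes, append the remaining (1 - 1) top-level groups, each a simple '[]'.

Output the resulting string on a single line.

Spec: pairs=10 depth=8 groups=1
Leftover pairs = 10 - 8 - (1-1) = 2
First group: deep chain of depth 8 + 2 sibling pairs
Remaining 0 groups: simple '[]' each

Answer: [[[[[[[[]]]]]]][][]]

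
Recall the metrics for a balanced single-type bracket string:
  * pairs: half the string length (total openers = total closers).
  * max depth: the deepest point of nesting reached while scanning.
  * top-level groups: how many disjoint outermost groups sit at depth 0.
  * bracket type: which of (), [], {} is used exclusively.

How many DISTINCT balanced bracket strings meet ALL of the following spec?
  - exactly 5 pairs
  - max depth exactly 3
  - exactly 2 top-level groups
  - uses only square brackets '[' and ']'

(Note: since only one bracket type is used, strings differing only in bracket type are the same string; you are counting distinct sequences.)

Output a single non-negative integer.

Answer: 8

Derivation:
Spec: pairs=5 depth=3 groups=2
Count(depth <= 3) = 12
Count(depth <= 2) = 4
Count(depth == 3) = 12 - 4 = 8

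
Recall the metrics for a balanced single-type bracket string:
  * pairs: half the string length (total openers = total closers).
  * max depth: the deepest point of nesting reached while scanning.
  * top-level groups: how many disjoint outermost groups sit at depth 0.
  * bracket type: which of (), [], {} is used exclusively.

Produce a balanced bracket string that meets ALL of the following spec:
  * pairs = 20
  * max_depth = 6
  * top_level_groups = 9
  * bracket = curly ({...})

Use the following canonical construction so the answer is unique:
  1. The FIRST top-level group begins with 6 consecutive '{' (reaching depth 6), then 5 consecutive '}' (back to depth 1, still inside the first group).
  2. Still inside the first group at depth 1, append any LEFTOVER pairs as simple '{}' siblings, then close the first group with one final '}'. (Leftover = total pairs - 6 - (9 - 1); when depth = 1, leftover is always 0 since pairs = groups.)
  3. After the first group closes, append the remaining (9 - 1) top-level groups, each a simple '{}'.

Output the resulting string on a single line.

Answer: {{{{{{}}}}}{}{}{}{}{}{}}{}{}{}{}{}{}{}{}

Derivation:
Spec: pairs=20 depth=6 groups=9
Leftover pairs = 20 - 6 - (9-1) = 6
First group: deep chain of depth 6 + 6 sibling pairs
Remaining 8 groups: simple '{}' each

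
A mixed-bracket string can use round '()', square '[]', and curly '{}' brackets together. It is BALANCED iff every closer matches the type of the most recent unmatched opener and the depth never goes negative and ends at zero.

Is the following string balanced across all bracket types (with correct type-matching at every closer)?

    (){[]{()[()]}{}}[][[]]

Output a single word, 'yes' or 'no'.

Answer: yes

Derivation:
pos 0: push '('; stack = (
pos 1: ')' matches '('; pop; stack = (empty)
pos 2: push '{'; stack = {
pos 3: push '['; stack = {[
pos 4: ']' matches '['; pop; stack = {
pos 5: push '{'; stack = {{
pos 6: push '('; stack = {{(
pos 7: ')' matches '('; pop; stack = {{
pos 8: push '['; stack = {{[
pos 9: push '('; stack = {{[(
pos 10: ')' matches '('; pop; stack = {{[
pos 11: ']' matches '['; pop; stack = {{
pos 12: '}' matches '{'; pop; stack = {
pos 13: push '{'; stack = {{
pos 14: '}' matches '{'; pop; stack = {
pos 15: '}' matches '{'; pop; stack = (empty)
pos 16: push '['; stack = [
pos 17: ']' matches '['; pop; stack = (empty)
pos 18: push '['; stack = [
pos 19: push '['; stack = [[
pos 20: ']' matches '['; pop; stack = [
pos 21: ']' matches '['; pop; stack = (empty)
end: stack empty → VALID
Verdict: properly nested → yes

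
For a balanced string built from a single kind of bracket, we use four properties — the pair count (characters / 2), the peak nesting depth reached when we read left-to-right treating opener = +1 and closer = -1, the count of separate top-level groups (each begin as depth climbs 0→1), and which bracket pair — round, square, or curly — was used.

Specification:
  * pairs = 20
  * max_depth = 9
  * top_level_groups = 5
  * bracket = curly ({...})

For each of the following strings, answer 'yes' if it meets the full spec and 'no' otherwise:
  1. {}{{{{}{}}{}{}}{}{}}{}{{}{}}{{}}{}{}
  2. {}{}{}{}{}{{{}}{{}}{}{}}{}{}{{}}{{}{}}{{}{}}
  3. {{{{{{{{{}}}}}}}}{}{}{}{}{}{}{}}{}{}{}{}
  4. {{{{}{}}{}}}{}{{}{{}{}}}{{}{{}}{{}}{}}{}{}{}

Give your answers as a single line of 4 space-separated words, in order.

Answer: no no yes no

Derivation:
String 1 '{}{{{{}{}}{}{}}{}{}}{}{{}{}}{{}}{}{}': depth seq [1 0 1 2 3 4 3 4 3 2 3 2 3 2 1 2 1 2 1 0 1 0 1 2 1 2 1 0 1 2 1 0 1 0 1 0]
  -> pairs=18 depth=4 groups=7 -> no
String 2 '{}{}{}{}{}{{{}}{{}}{}{}}{}{}{{}}{{}{}}{{}{}}': depth seq [1 0 1 0 1 0 1 0 1 0 1 2 3 2 1 2 3 2 1 2 1 2 1 0 1 0 1 0 1 2 1 0 1 2 1 2 1 0 1 2 1 2 1 0]
  -> pairs=22 depth=3 groups=11 -> no
String 3 '{{{{{{{{{}}}}}}}}{}{}{}{}{}{}{}}{}{}{}{}': depth seq [1 2 3 4 5 6 7 8 9 8 7 6 5 4 3 2 1 2 1 2 1 2 1 2 1 2 1 2 1 2 1 0 1 0 1 0 1 0 1 0]
  -> pairs=20 depth=9 groups=5 -> yes
String 4 '{{{{}{}}{}}}{}{{}{{}{}}}{{}{{}}{{}}{}}{}{}{}': depth seq [1 2 3 4 3 4 3 2 3 2 1 0 1 0 1 2 1 2 3 2 3 2 1 0 1 2 1 2 3 2 1 2 3 2 1 2 1 0 1 0 1 0 1 0]
  -> pairs=22 depth=4 groups=7 -> no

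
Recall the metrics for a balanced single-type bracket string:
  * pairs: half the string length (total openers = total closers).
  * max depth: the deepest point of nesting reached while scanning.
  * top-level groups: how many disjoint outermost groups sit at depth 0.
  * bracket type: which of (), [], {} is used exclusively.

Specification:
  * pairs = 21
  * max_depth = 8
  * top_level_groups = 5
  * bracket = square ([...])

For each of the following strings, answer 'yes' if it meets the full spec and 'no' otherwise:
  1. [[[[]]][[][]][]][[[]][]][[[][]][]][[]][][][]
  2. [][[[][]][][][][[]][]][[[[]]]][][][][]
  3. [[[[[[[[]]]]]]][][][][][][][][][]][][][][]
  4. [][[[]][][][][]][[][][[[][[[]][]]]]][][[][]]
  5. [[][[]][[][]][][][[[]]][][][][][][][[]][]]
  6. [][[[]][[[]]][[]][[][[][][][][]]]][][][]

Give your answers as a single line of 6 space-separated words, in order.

Answer: no no yes no no no

Derivation:
String 1 '[[[[]]][[][]][]][[[]][]][[[][]][]][[]][][][]': depth seq [1 2 3 4 3 2 1 2 3 2 3 2 1 2 1 0 1 2 3 2 1 2 1 0 1 2 3 2 3 2 1 2 1 0 1 2 1 0 1 0 1 0 1 0]
  -> pairs=22 depth=4 groups=7 -> no
String 2 '[][[[][]][][][][[]][]][[[[]]]][][][][]': depth seq [1 0 1 2 3 2 3 2 1 2 1 2 1 2 1 2 3 2 1 2 1 0 1 2 3 4 3 2 1 0 1 0 1 0 1 0 1 0]
  -> pairs=19 depth=4 groups=7 -> no
String 3 '[[[[[[[[]]]]]]][][][][][][][][][]][][][][]': depth seq [1 2 3 4 5 6 7 8 7 6 5 4 3 2 1 2 1 2 1 2 1 2 1 2 1 2 1 2 1 2 1 2 1 0 1 0 1 0 1 0 1 0]
  -> pairs=21 depth=8 groups=5 -> yes
String 4 '[][[[]][][][][]][[][][[[][[[]][]]]]][][[][]]': depth seq [1 0 1 2 3 2 1 2 1 2 1 2 1 2 1 0 1 2 1 2 1 2 3 4 3 4 5 6 5 4 5 4 3 2 1 0 1 0 1 2 1 2 1 0]
  -> pairs=22 depth=6 groups=5 -> no
String 5 '[[][[]][[][]][][][[[]]][][][][][][][[]][]]': depth seq [1 2 1 2 3 2 1 2 3 2 3 2 1 2 1 2 1 2 3 4 3 2 1 2 1 2 1 2 1 2 1 2 1 2 1 2 3 2 1 2 1 0]
  -> pairs=21 depth=4 groups=1 -> no
String 6 '[][[[]][[[]]][[]][[][[][][][][]]]][][][]': depth seq [1 0 1 2 3 2 1 2 3 4 3 2 1 2 3 2 1 2 3 2 3 4 3 4 3 4 3 4 3 4 3 2 1 0 1 0 1 0 1 0]
  -> pairs=20 depth=4 groups=5 -> no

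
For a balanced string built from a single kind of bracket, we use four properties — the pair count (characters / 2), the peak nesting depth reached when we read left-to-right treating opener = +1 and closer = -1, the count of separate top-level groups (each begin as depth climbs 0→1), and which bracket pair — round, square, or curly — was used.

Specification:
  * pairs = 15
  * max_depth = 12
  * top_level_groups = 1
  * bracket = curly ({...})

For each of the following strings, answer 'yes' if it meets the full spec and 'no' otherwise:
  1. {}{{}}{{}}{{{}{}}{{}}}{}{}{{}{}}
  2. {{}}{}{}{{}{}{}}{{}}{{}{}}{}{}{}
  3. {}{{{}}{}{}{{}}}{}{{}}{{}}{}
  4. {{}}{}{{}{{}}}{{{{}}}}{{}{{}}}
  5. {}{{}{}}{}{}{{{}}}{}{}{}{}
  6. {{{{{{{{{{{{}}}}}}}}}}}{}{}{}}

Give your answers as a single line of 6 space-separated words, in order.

String 1 '{}{{}}{{}}{{{}{}}{{}}}{}{}{{}{}}': depth seq [1 0 1 2 1 0 1 2 1 0 1 2 3 2 3 2 1 2 3 2 1 0 1 0 1 0 1 2 1 2 1 0]
  -> pairs=16 depth=3 groups=7 -> no
String 2 '{{}}{}{}{{}{}{}}{{}}{{}{}}{}{}{}': depth seq [1 2 1 0 1 0 1 0 1 2 1 2 1 2 1 0 1 2 1 0 1 2 1 2 1 0 1 0 1 0 1 0]
  -> pairs=16 depth=2 groups=9 -> no
String 3 '{}{{{}}{}{}{{}}}{}{{}}{{}}{}': depth seq [1 0 1 2 3 2 1 2 1 2 1 2 3 2 1 0 1 0 1 2 1 0 1 2 1 0 1 0]
  -> pairs=14 depth=3 groups=6 -> no
String 4 '{{}}{}{{}{{}}}{{{{}}}}{{}{{}}}': depth seq [1 2 1 0 1 0 1 2 1 2 3 2 1 0 1 2 3 4 3 2 1 0 1 2 1 2 3 2 1 0]
  -> pairs=15 depth=4 groups=5 -> no
String 5 '{}{{}{}}{}{}{{{}}}{}{}{}{}': depth seq [1 0 1 2 1 2 1 0 1 0 1 0 1 2 3 2 1 0 1 0 1 0 1 0 1 0]
  -> pairs=13 depth=3 groups=9 -> no
String 6 '{{{{{{{{{{{{}}}}}}}}}}}{}{}{}}': depth seq [1 2 3 4 5 6 7 8 9 10 11 12 11 10 9 8 7 6 5 4 3 2 1 2 1 2 1 2 1 0]
  -> pairs=15 depth=12 groups=1 -> yes

Answer: no no no no no yes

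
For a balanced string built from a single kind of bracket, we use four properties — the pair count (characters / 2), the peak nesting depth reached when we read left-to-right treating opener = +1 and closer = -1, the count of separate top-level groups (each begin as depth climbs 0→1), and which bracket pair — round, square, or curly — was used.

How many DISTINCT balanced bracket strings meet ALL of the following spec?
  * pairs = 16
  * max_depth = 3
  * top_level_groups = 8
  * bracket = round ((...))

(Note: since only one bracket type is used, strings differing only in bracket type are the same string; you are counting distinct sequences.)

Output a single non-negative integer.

Spec: pairs=16 depth=3 groups=8
Count(depth <= 3) = 108545
Count(depth <= 2) = 6435
Count(depth == 3) = 108545 - 6435 = 102110

Answer: 102110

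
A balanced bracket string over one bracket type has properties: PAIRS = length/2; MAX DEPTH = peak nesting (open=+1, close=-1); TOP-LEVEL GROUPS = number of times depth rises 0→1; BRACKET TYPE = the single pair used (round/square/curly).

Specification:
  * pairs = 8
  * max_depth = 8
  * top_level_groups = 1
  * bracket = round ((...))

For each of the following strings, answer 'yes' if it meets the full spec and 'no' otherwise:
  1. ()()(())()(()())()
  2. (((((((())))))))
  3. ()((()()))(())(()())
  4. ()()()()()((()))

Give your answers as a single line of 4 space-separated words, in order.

String 1 '()()(())()(()())()': depth seq [1 0 1 0 1 2 1 0 1 0 1 2 1 2 1 0 1 0]
  -> pairs=9 depth=2 groups=6 -> no
String 2 '(((((((())))))))': depth seq [1 2 3 4 5 6 7 8 7 6 5 4 3 2 1 0]
  -> pairs=8 depth=8 groups=1 -> yes
String 3 '()((()()))(())(()())': depth seq [1 0 1 2 3 2 3 2 1 0 1 2 1 0 1 2 1 2 1 0]
  -> pairs=10 depth=3 groups=4 -> no
String 4 '()()()()()((()))': depth seq [1 0 1 0 1 0 1 0 1 0 1 2 3 2 1 0]
  -> pairs=8 depth=3 groups=6 -> no

Answer: no yes no no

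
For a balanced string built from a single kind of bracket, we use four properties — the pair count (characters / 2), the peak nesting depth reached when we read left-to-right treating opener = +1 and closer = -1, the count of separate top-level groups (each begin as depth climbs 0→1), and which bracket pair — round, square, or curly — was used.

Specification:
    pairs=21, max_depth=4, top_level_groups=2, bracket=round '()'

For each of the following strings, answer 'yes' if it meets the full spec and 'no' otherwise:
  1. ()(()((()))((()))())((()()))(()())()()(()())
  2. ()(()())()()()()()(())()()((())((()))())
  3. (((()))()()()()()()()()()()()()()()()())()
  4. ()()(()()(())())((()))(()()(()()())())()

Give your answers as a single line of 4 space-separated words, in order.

String 1 '()(()((()))((()))())((()()))(()())()()(()())': depth seq [1 0 1 2 1 2 3 4 3 2 1 2 3 4 3 2 1 2 1 0 1 2 3 2 3 2 1 0 1 2 1 2 1 0 1 0 1 0 1 2 1 2 1 0]
  -> pairs=22 depth=4 groups=7 -> no
String 2 '()(()())()()()()()(())()()((())((()))())': depth seq [1 0 1 2 1 2 1 0 1 0 1 0 1 0 1 0 1 0 1 2 1 0 1 0 1 0 1 2 3 2 1 2 3 4 3 2 1 2 1 0]
  -> pairs=20 depth=4 groups=11 -> no
String 3 '(((()))()()()()()()()()()()()()()()()())()': depth seq [1 2 3 4 3 2 1 2 1 2 1 2 1 2 1 2 1 2 1 2 1 2 1 2 1 2 1 2 1 2 1 2 1 2 1 2 1 2 1 0 1 0]
  -> pairs=21 depth=4 groups=2 -> yes
String 4 '()()(()()(())())((()))(()()(()()())())()': depth seq [1 0 1 0 1 2 1 2 1 2 3 2 1 2 1 0 1 2 3 2 1 0 1 2 1 2 1 2 3 2 3 2 3 2 1 2 1 0 1 0]
  -> pairs=20 depth=3 groups=6 -> no

Answer: no no yes no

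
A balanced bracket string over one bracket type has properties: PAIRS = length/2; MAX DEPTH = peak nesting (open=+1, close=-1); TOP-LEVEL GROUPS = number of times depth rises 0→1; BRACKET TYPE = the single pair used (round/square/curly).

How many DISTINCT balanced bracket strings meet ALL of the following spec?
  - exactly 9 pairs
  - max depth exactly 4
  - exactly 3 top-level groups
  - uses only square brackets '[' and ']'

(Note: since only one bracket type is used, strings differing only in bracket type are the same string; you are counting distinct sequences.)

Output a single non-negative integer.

Spec: pairs=9 depth=4 groups=3
Count(depth <= 4) = 809
Count(depth <= 3) = 416
Count(depth == 4) = 809 - 416 = 393

Answer: 393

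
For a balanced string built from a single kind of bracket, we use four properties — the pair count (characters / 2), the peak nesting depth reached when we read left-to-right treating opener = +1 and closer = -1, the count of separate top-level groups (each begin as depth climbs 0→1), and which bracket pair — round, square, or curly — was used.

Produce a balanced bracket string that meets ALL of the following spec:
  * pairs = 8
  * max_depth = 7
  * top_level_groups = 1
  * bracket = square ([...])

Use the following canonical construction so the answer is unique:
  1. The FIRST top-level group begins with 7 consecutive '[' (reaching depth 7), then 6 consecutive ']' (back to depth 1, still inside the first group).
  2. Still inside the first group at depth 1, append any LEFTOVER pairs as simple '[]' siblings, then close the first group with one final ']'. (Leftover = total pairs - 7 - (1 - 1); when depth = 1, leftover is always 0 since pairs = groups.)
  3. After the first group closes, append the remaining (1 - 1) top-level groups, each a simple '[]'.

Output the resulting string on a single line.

Spec: pairs=8 depth=7 groups=1
Leftover pairs = 8 - 7 - (1-1) = 1
First group: deep chain of depth 7 + 1 sibling pairs
Remaining 0 groups: simple '[]' each

Answer: [[[[[[[]]]]]][]]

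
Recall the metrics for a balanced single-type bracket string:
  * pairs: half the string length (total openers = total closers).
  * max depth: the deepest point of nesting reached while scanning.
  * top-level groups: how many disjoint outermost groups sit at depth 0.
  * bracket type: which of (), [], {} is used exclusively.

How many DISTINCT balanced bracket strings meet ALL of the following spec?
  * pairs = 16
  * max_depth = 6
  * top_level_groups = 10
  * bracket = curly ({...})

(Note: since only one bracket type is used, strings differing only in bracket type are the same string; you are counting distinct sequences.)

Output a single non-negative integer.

Answer: 180

Derivation:
Spec: pairs=16 depth=6 groups=10
Count(depth <= 6) = 33905
Count(depth <= 5) = 33725
Count(depth == 6) = 33905 - 33725 = 180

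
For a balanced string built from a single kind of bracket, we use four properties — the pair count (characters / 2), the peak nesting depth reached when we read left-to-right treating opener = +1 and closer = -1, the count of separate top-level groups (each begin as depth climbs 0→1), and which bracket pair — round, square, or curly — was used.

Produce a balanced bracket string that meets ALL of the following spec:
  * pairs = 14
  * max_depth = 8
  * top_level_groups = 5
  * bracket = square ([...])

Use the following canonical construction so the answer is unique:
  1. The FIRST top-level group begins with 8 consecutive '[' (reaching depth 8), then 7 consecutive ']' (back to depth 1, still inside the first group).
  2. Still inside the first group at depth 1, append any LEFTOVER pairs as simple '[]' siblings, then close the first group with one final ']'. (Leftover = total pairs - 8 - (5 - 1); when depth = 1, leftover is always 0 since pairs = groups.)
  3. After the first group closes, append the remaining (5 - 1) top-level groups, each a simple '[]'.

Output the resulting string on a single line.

Answer: [[[[[[[[]]]]]]][][]][][][][]

Derivation:
Spec: pairs=14 depth=8 groups=5
Leftover pairs = 14 - 8 - (5-1) = 2
First group: deep chain of depth 8 + 2 sibling pairs
Remaining 4 groups: simple '[]' each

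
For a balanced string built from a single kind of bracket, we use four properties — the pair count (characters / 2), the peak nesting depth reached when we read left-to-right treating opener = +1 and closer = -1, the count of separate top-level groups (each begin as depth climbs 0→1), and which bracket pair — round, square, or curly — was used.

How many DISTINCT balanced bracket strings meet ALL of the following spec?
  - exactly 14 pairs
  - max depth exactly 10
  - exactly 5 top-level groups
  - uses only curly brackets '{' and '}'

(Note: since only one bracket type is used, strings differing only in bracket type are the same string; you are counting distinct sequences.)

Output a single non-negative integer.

Answer: 5

Derivation:
Spec: pairs=14 depth=10 groups=5
Count(depth <= 10) = 177650
Count(depth <= 9) = 177645
Count(depth == 10) = 177650 - 177645 = 5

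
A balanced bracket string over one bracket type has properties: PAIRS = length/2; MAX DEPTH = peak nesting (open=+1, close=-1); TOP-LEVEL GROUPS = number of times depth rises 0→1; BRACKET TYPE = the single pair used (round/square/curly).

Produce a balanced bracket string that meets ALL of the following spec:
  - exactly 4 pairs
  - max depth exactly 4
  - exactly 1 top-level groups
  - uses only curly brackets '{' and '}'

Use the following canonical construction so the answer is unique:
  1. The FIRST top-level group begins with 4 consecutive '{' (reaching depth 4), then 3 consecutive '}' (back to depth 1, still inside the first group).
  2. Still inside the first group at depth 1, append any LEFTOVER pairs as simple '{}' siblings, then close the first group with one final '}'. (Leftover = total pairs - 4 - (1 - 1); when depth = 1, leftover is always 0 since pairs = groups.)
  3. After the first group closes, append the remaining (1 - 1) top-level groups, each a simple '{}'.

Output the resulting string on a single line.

Answer: {{{{}}}}

Derivation:
Spec: pairs=4 depth=4 groups=1
Leftover pairs = 4 - 4 - (1-1) = 0
First group: deep chain of depth 4 + 0 sibling pairs
Remaining 0 groups: simple '{}' each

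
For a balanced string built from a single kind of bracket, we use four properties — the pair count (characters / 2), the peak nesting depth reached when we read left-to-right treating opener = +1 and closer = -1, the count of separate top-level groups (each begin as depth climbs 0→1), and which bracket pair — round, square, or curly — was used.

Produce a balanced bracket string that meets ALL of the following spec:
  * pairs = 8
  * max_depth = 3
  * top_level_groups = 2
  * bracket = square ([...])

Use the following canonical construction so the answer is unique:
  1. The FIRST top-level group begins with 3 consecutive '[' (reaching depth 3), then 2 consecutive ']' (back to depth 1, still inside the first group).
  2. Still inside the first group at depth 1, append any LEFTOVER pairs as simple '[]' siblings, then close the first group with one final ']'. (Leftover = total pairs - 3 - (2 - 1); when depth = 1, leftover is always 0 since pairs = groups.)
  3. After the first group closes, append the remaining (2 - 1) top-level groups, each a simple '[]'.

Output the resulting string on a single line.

Answer: [[[]][][][][]][]

Derivation:
Spec: pairs=8 depth=3 groups=2
Leftover pairs = 8 - 3 - (2-1) = 4
First group: deep chain of depth 3 + 4 sibling pairs
Remaining 1 groups: simple '[]' each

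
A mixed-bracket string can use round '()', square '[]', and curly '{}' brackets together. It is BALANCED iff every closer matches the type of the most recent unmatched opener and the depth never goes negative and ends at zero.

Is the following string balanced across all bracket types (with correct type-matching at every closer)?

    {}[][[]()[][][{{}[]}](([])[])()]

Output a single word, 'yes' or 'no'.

Answer: yes

Derivation:
pos 0: push '{'; stack = {
pos 1: '}' matches '{'; pop; stack = (empty)
pos 2: push '['; stack = [
pos 3: ']' matches '['; pop; stack = (empty)
pos 4: push '['; stack = [
pos 5: push '['; stack = [[
pos 6: ']' matches '['; pop; stack = [
pos 7: push '('; stack = [(
pos 8: ')' matches '('; pop; stack = [
pos 9: push '['; stack = [[
pos 10: ']' matches '['; pop; stack = [
pos 11: push '['; stack = [[
pos 12: ']' matches '['; pop; stack = [
pos 13: push '['; stack = [[
pos 14: push '{'; stack = [[{
pos 15: push '{'; stack = [[{{
pos 16: '}' matches '{'; pop; stack = [[{
pos 17: push '['; stack = [[{[
pos 18: ']' matches '['; pop; stack = [[{
pos 19: '}' matches '{'; pop; stack = [[
pos 20: ']' matches '['; pop; stack = [
pos 21: push '('; stack = [(
pos 22: push '('; stack = [((
pos 23: push '['; stack = [(([
pos 24: ']' matches '['; pop; stack = [((
pos 25: ')' matches '('; pop; stack = [(
pos 26: push '['; stack = [([
pos 27: ']' matches '['; pop; stack = [(
pos 28: ')' matches '('; pop; stack = [
pos 29: push '('; stack = [(
pos 30: ')' matches '('; pop; stack = [
pos 31: ']' matches '['; pop; stack = (empty)
end: stack empty → VALID
Verdict: properly nested → yes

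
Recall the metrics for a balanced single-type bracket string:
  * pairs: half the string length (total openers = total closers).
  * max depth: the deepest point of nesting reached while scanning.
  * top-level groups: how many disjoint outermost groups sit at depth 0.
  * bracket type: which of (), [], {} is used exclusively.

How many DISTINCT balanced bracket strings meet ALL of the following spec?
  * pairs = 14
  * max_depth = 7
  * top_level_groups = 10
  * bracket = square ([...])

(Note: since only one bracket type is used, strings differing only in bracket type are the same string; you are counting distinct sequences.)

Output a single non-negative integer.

Answer: 0

Derivation:
Spec: pairs=14 depth=7 groups=10
Count(depth <= 7) = 1700
Count(depth <= 6) = 1700
Count(depth == 7) = 1700 - 1700 = 0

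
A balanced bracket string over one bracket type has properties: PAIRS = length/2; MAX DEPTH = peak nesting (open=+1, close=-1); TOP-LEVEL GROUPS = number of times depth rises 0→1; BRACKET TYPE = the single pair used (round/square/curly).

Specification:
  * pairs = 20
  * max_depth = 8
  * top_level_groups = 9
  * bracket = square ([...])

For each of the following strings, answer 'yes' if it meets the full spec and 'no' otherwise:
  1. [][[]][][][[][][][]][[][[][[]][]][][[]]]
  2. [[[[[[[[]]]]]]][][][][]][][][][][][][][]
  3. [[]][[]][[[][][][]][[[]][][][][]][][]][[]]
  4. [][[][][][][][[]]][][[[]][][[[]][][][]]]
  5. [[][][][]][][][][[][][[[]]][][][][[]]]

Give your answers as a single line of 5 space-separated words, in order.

String 1 '[][[]][][][[][][][]][[][[][[]][]][][[]]]': depth seq [1 0 1 2 1 0 1 0 1 0 1 2 1 2 1 2 1 2 1 0 1 2 1 2 3 2 3 4 3 2 3 2 1 2 1 2 3 2 1 0]
  -> pairs=20 depth=4 groups=6 -> no
String 2 '[[[[[[[[]]]]]]][][][][]][][][][][][][][]': depth seq [1 2 3 4 5 6 7 8 7 6 5 4 3 2 1 2 1 2 1 2 1 2 1 0 1 0 1 0 1 0 1 0 1 0 1 0 1 0 1 0]
  -> pairs=20 depth=8 groups=9 -> yes
String 3 '[[]][[]][[[][][][]][[[]][][][][]][][]][[]]': depth seq [1 2 1 0 1 2 1 0 1 2 3 2 3 2 3 2 3 2 1 2 3 4 3 2 3 2 3 2 3 2 3 2 1 2 1 2 1 0 1 2 1 0]
  -> pairs=21 depth=4 groups=4 -> no
String 4 '[][[][][][][][[]]][][[[]][][[[]][][][]]]': depth seq [1 0 1 2 1 2 1 2 1 2 1 2 1 2 3 2 1 0 1 0 1 2 3 2 1 2 1 2 3 4 3 2 3 2 3 2 3 2 1 0]
  -> pairs=20 depth=4 groups=4 -> no
String 5 '[[][][][]][][][][[][][[[]]][][][][[]]]': depth seq [1 2 1 2 1 2 1 2 1 0 1 0 1 0 1 0 1 2 1 2 1 2 3 4 3 2 1 2 1 2 1 2 1 2 3 2 1 0]
  -> pairs=19 depth=4 groups=5 -> no

Answer: no yes no no no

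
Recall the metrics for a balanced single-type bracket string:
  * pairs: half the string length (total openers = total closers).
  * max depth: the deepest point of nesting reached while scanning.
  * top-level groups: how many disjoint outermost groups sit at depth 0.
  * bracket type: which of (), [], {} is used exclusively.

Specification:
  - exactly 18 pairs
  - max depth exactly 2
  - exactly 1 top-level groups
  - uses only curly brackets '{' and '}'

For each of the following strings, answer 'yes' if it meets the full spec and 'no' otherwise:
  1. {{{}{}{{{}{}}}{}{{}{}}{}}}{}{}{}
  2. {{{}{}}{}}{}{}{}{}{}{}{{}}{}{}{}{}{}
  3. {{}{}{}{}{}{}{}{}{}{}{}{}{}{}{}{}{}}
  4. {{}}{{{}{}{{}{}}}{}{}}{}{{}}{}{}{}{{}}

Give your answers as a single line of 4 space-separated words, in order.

Answer: no no yes no

Derivation:
String 1 '{{{}{}{{{}{}}}{}{{}{}}{}}}{}{}{}': depth seq [1 2 3 2 3 2 3 4 5 4 5 4 3 2 3 2 3 4 3 4 3 2 3 2 1 0 1 0 1 0 1 0]
  -> pairs=16 depth=5 groups=4 -> no
String 2 '{{{}{}}{}}{}{}{}{}{}{}{{}}{}{}{}{}{}': depth seq [1 2 3 2 3 2 1 2 1 0 1 0 1 0 1 0 1 0 1 0 1 0 1 2 1 0 1 0 1 0 1 0 1 0 1 0]
  -> pairs=18 depth=3 groups=13 -> no
String 3 '{{}{}{}{}{}{}{}{}{}{}{}{}{}{}{}{}{}}': depth seq [1 2 1 2 1 2 1 2 1 2 1 2 1 2 1 2 1 2 1 2 1 2 1 2 1 2 1 2 1 2 1 2 1 2 1 0]
  -> pairs=18 depth=2 groups=1 -> yes
String 4 '{{}}{{{}{}{{}{}}}{}{}}{}{{}}{}{}{}{{}}': depth seq [1 2 1 0 1 2 3 2 3 2 3 4 3 4 3 2 1 2 1 2 1 0 1 0 1 2 1 0 1 0 1 0 1 0 1 2 1 0]
  -> pairs=19 depth=4 groups=8 -> no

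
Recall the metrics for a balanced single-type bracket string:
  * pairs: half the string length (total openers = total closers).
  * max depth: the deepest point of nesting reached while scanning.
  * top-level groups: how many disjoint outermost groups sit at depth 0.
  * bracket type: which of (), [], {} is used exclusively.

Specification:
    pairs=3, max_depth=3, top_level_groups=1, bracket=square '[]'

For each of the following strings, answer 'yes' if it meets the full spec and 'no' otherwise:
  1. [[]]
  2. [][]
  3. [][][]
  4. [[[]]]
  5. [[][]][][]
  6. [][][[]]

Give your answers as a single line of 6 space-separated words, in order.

Answer: no no no yes no no

Derivation:
String 1 '[[]]': depth seq [1 2 1 0]
  -> pairs=2 depth=2 groups=1 -> no
String 2 '[][]': depth seq [1 0 1 0]
  -> pairs=2 depth=1 groups=2 -> no
String 3 '[][][]': depth seq [1 0 1 0 1 0]
  -> pairs=3 depth=1 groups=3 -> no
String 4 '[[[]]]': depth seq [1 2 3 2 1 0]
  -> pairs=3 depth=3 groups=1 -> yes
String 5 '[[][]][][]': depth seq [1 2 1 2 1 0 1 0 1 0]
  -> pairs=5 depth=2 groups=3 -> no
String 6 '[][][[]]': depth seq [1 0 1 0 1 2 1 0]
  -> pairs=4 depth=2 groups=3 -> no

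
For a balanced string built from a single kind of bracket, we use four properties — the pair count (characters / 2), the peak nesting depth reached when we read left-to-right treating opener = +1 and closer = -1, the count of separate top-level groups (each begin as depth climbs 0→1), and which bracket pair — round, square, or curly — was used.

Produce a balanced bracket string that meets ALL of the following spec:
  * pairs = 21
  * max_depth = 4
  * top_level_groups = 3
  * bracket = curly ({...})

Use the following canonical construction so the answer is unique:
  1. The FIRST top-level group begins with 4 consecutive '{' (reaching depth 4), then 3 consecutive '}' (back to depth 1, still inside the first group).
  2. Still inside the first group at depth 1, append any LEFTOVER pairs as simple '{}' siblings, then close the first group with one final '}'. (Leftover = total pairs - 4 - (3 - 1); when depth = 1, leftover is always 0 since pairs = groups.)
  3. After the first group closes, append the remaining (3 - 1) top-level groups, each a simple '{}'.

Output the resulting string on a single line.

Answer: {{{{}}}{}{}{}{}{}{}{}{}{}{}{}{}{}{}{}}{}{}

Derivation:
Spec: pairs=21 depth=4 groups=3
Leftover pairs = 21 - 4 - (3-1) = 15
First group: deep chain of depth 4 + 15 sibling pairs
Remaining 2 groups: simple '{}' each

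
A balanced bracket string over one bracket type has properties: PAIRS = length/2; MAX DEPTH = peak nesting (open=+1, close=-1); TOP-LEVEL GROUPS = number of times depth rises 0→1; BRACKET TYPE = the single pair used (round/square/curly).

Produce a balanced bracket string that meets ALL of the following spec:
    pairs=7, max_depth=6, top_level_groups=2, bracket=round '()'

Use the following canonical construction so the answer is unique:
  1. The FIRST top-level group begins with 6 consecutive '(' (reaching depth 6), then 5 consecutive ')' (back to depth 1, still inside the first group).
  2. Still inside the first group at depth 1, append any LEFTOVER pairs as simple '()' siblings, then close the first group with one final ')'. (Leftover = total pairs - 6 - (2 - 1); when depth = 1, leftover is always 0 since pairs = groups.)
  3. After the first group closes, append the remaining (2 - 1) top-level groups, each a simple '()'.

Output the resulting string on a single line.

Answer: (((((())))))()

Derivation:
Spec: pairs=7 depth=6 groups=2
Leftover pairs = 7 - 6 - (2-1) = 0
First group: deep chain of depth 6 + 0 sibling pairs
Remaining 1 groups: simple '()' each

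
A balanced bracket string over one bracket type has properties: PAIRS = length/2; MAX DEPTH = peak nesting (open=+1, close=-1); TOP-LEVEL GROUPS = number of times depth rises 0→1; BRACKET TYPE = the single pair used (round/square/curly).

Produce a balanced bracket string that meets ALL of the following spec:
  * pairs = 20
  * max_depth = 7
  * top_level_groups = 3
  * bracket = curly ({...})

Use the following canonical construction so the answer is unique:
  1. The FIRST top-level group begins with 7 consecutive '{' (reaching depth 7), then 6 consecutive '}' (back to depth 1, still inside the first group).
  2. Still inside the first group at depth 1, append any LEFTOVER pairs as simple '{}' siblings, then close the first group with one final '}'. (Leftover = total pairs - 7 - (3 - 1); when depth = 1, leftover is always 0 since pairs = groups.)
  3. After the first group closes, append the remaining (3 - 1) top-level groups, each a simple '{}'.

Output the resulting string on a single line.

Answer: {{{{{{{}}}}}}{}{}{}{}{}{}{}{}{}{}{}}{}{}

Derivation:
Spec: pairs=20 depth=7 groups=3
Leftover pairs = 20 - 7 - (3-1) = 11
First group: deep chain of depth 7 + 11 sibling pairs
Remaining 2 groups: simple '{}' each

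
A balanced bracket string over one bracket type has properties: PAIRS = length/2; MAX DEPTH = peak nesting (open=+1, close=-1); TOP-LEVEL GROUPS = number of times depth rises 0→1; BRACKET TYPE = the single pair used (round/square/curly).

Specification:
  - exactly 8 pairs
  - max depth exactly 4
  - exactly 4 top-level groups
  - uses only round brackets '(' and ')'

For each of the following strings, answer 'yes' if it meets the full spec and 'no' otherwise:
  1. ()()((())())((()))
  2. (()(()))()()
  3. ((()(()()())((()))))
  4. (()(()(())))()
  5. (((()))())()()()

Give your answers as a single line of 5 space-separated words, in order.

Answer: no no no no yes

Derivation:
String 1 '()()((())())((()))': depth seq [1 0 1 0 1 2 3 2 1 2 1 0 1 2 3 2 1 0]
  -> pairs=9 depth=3 groups=4 -> no
String 2 '(()(()))()()': depth seq [1 2 1 2 3 2 1 0 1 0 1 0]
  -> pairs=6 depth=3 groups=3 -> no
String 3 '((()(()()())((()))))': depth seq [1 2 3 2 3 4 3 4 3 4 3 2 3 4 5 4 3 2 1 0]
  -> pairs=10 depth=5 groups=1 -> no
String 4 '(()(()(())))()': depth seq [1 2 1 2 3 2 3 4 3 2 1 0 1 0]
  -> pairs=7 depth=4 groups=2 -> no
String 5 '(((()))())()()()': depth seq [1 2 3 4 3 2 1 2 1 0 1 0 1 0 1 0]
  -> pairs=8 depth=4 groups=4 -> yes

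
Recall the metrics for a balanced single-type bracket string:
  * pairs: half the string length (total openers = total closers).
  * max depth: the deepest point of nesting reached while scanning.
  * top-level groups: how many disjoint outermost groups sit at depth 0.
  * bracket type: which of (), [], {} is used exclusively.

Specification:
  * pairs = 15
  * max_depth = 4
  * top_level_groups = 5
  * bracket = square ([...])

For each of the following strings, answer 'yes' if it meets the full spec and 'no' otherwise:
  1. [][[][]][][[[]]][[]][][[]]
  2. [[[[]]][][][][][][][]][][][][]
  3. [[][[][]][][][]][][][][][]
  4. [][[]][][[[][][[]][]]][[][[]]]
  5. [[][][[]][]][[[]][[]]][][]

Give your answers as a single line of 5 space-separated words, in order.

String 1 '[][[][]][][[[]]][[]][][[]]': depth seq [1 0 1 2 1 2 1 0 1 0 1 2 3 2 1 0 1 2 1 0 1 0 1 2 1 0]
  -> pairs=13 depth=3 groups=7 -> no
String 2 '[[[[]]][][][][][][][]][][][][]': depth seq [1 2 3 4 3 2 1 2 1 2 1 2 1 2 1 2 1 2 1 2 1 0 1 0 1 0 1 0 1 0]
  -> pairs=15 depth=4 groups=5 -> yes
String 3 '[[][[][]][][][]][][][][][]': depth seq [1 2 1 2 3 2 3 2 1 2 1 2 1 2 1 0 1 0 1 0 1 0 1 0 1 0]
  -> pairs=13 depth=3 groups=6 -> no
String 4 '[][[]][][[[][][[]][]]][[][[]]]': depth seq [1 0 1 2 1 0 1 0 1 2 3 2 3 2 3 4 3 2 3 2 1 0 1 2 1 2 3 2 1 0]
  -> pairs=15 depth=4 groups=5 -> yes
String 5 '[[][][[]][]][[[]][[]]][][]': depth seq [1 2 1 2 1 2 3 2 1 2 1 0 1 2 3 2 1 2 3 2 1 0 1 0 1 0]
  -> pairs=13 depth=3 groups=4 -> no

Answer: no yes no yes no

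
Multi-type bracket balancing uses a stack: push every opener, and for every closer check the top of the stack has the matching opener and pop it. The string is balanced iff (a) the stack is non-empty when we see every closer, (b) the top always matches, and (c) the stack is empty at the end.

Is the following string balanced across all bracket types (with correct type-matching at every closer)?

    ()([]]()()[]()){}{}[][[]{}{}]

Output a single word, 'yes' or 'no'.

pos 0: push '('; stack = (
pos 1: ')' matches '('; pop; stack = (empty)
pos 2: push '('; stack = (
pos 3: push '['; stack = ([
pos 4: ']' matches '['; pop; stack = (
pos 5: saw closer ']' but top of stack is '(' (expected ')') → INVALID
Verdict: type mismatch at position 5: ']' closes '(' → no

Answer: no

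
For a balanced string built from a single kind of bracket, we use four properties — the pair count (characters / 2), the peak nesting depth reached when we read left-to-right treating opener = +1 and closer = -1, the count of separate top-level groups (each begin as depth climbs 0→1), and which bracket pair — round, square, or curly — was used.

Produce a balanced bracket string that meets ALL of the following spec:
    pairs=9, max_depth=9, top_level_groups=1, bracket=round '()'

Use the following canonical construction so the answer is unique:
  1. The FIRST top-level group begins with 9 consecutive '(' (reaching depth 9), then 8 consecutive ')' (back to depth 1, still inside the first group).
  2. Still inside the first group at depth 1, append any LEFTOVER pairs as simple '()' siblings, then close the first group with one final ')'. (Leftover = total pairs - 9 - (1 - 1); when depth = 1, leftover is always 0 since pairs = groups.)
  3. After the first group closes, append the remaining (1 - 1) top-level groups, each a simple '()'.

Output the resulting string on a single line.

Answer: ((((((((()))))))))

Derivation:
Spec: pairs=9 depth=9 groups=1
Leftover pairs = 9 - 9 - (1-1) = 0
First group: deep chain of depth 9 + 0 sibling pairs
Remaining 0 groups: simple '()' each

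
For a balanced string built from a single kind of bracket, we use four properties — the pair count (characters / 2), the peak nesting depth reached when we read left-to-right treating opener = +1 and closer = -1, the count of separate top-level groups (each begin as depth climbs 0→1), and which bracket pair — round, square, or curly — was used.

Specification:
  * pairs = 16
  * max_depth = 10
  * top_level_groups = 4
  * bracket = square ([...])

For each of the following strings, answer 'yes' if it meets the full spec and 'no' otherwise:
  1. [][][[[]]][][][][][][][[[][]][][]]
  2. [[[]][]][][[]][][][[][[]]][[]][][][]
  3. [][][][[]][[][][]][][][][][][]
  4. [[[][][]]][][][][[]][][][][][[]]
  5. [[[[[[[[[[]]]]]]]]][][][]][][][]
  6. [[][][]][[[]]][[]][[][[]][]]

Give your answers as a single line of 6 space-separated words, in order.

Answer: no no no no yes no

Derivation:
String 1 '[][][[[]]][][][][][][][[[][]][][]]': depth seq [1 0 1 0 1 2 3 2 1 0 1 0 1 0 1 0 1 0 1 0 1 0 1 2 3 2 3 2 1 2 1 2 1 0]
  -> pairs=17 depth=3 groups=10 -> no
String 2 '[[[]][]][][[]][][][[][[]]][[]][][][]': depth seq [1 2 3 2 1 2 1 0 1 0 1 2 1 0 1 0 1 0 1 2 1 2 3 2 1 0 1 2 1 0 1 0 1 0 1 0]
  -> pairs=18 depth=3 groups=10 -> no
String 3 '[][][][[]][[][][]][][][][][][]': depth seq [1 0 1 0 1 0 1 2 1 0 1 2 1 2 1 2 1 0 1 0 1 0 1 0 1 0 1 0 1 0]
  -> pairs=15 depth=2 groups=11 -> no
String 4 '[[[][][]]][][][][[]][][][][][[]]': depth seq [1 2 3 2 3 2 3 2 1 0 1 0 1 0 1 0 1 2 1 0 1 0 1 0 1 0 1 0 1 2 1 0]
  -> pairs=16 depth=3 groups=10 -> no
String 5 '[[[[[[[[[[]]]]]]]]][][][]][][][]': depth seq [1 2 3 4 5 6 7 8 9 10 9 8 7 6 5 4 3 2 1 2 1 2 1 2 1 0 1 0 1 0 1 0]
  -> pairs=16 depth=10 groups=4 -> yes
String 6 '[[][][]][[[]]][[]][[][[]][]]': depth seq [1 2 1 2 1 2 1 0 1 2 3 2 1 0 1 2 1 0 1 2 1 2 3 2 1 2 1 0]
  -> pairs=14 depth=3 groups=4 -> no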